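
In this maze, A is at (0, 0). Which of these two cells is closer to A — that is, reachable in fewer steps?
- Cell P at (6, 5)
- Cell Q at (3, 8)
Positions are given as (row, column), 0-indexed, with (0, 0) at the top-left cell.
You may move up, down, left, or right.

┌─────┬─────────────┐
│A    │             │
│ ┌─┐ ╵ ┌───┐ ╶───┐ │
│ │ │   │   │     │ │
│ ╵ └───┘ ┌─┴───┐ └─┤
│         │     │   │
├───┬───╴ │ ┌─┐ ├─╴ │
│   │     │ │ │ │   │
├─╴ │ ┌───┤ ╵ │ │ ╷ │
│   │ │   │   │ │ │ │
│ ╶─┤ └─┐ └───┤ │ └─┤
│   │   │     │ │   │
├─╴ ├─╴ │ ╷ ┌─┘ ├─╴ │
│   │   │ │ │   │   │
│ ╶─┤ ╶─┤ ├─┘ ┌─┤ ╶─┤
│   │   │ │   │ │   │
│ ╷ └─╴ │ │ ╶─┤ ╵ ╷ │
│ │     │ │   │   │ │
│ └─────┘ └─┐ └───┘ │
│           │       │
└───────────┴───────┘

Shortest path A → P at (6, 5): 33 steps
Shortest path A → Q at (3, 8): 15 steps

Q is closer (15 steps vs 33 steps).

Path to P:

┌─────┬─────────────┐
│A    │             │
│ ┌─┐ ╵ ┌───┐ ╶───┐ │
│↓│ │   │   │     │ │
│ ╵ └───┘ ┌─┴───┐ └─┤
│↳ → → → ↓│     │   │
├───┬───╴ │ ┌─┐ ├─╴ │
│   │↓ ← ↲│ │ │ │   │
├─╴ │ ┌───┤ ╵ │ │ ╷ │
│   │↓│   │   │ │ │ │
│ ╶─┤ └─┐ └───┤ │ └─┤
│   │↳ ↓│↱ ↓  │ │   │
├─╴ ├─╴ │ ╷ ┌─┘ ├─╴ │
│   │↓ ↲│↑│P│   │   │
│ ╶─┤ ╶─┤ ├─┘ ┌─┤ ╶─┤
│↓ ↰│↳ ↓│↑│   │ │   │
│ ╷ └─╴ │ │ ╶─┤ ╵ ╷ │
│↓│↑ ← ↲│↑│   │   │ │
│ └─────┘ └─┐ └───┘ │
│↳ → → → ↑  │       │
└───────────┴───────┘

Path to Q:

┌─────┬─────────────┐
│A → ↓│↱ → → ↓      │
│ ┌─┐ ╵ ┌───┐ ╶───┐ │
│ │ │↳ ↑│   │↳ → ↓│ │
│ ╵ └───┘ ┌─┴───┐ └─┤
│         │     │↳ ↓│
├───┬───╴ │ ┌─┐ ├─╴ │
│   │     │ │ │ │Q ↲│
├─╴ │ ┌───┤ ╵ │ │ ╷ │
│   │ │   │   │ │ │ │
│ ╶─┤ └─┐ └───┤ │ └─┤
│   │   │     │ │   │
├─╴ ├─╴ │ ╷ ┌─┘ ├─╴ │
│   │   │ │ │   │   │
│ ╶─┤ ╶─┤ ├─┘ ┌─┤ ╶─┤
│   │   │ │   │ │   │
│ ╷ └─╴ │ │ ╶─┤ ╵ ╷ │
│ │     │ │   │   │ │
│ └─────┘ └─┐ └───┘ │
│           │       │
└───────────┴───────┘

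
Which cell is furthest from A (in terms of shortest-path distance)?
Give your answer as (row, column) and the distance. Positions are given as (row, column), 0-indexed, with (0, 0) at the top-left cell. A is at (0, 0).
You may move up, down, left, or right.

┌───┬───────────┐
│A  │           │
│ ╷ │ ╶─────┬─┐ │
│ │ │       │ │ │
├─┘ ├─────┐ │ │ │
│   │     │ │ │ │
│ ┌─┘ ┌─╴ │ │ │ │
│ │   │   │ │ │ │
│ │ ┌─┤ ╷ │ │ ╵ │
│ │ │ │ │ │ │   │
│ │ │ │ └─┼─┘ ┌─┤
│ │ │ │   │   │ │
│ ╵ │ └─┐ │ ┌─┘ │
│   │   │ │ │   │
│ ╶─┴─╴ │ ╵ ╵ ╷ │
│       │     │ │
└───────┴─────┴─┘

Computing BFS distances from A to all cells:
Furthest cell: (4, 5)
Distance: 45 steps

Path from A to the furthest cell:

┌───┬───────────┐
│A ↓│↓ ← ← ← ← ↰│
│ ╷ │ ╶─────┬─┐ │
│ │↓│↳ → → ↓│ │↑│
├─┘ ├─────┐ │ │ │
│↓ ↲│↱ → ↓│↓│ │↑│
│ ┌─┘ ┌─╴ │ │ │ │
│↓│↱ ↑│↓ ↲│↓│ │↑│
│ │ ┌─┤ ╷ │ │ ╵ │
│↓│↑│ │↓│ │B│↱ ↑│
│ │ │ │ └─┼─┘ ┌─┤
│↓│↑│ │↳ ↓│↱ ↑│ │
│ ╵ │ └─┐ │ ┌─┘ │
│↳ ↑│   │↓│↑│   │
│ ╶─┴─╴ │ ╵ ╵ ╷ │
│       │↳ ↑  │ │
└───────┴─────┴─┘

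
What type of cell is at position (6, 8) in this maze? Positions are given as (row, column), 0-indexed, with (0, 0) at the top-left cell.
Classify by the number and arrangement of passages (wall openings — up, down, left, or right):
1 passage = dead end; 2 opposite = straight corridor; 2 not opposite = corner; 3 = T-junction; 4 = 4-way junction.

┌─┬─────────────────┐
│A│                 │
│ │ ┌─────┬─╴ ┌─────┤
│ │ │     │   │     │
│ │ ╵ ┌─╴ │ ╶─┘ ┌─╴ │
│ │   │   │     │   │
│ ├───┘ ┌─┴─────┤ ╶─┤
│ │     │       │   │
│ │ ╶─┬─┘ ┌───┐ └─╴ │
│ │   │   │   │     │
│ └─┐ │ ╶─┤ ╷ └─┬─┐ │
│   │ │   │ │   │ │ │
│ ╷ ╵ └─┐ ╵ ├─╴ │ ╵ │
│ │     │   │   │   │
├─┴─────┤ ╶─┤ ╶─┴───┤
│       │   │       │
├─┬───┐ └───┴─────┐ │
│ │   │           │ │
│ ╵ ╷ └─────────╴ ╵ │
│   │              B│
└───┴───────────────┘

Checking cell at (6, 8):
Number of passages: 2
Cell type: corner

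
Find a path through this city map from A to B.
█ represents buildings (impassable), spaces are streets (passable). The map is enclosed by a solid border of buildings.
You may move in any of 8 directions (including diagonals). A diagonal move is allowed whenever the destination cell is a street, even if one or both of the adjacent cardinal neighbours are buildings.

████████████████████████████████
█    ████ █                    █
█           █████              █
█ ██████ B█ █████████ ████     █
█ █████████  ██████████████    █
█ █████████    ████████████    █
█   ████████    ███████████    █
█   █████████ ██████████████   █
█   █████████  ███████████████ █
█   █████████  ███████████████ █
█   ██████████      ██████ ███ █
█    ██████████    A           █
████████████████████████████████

Finding the shortest path from A to B:
Movement: 8-directional
Path length: 13 steps
Directions: left → left → left → up-left → up-left → up → up-left → up → up → up-left → up-left → up-left → down-left

Solution:

████████████████████████████████
█    ████ █                    █
█         ↙ █████              █
█ ██████ B█↖█████████ ████     █
█ █████████ ↖██████████████    █
█ █████████  ↖ ████████████    █
█   ████████ ↑  ███████████    █
█   █████████↑██████████████   █
█   █████████ ↖███████████████ █
█   █████████ ↑███████████████ █
█   ██████████ ↖    ██████ ███ █
█    ██████████ ↖←←A           █
████████████████████████████████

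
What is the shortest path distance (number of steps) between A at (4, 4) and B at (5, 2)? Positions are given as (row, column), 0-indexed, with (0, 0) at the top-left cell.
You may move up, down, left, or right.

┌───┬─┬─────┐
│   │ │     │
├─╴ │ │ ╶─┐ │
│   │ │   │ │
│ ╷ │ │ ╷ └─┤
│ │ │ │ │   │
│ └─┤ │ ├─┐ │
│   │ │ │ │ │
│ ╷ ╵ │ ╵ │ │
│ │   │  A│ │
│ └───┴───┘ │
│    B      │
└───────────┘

Finding path from (4, 4) to (5, 2):
Path: (4,4) → (4,3) → (3,3) → (2,3) → (1,3) → (1,4) → (2,4) → (2,5) → (3,5) → (4,5) → (5,5) → (5,4) → (5,3) → (5,2)
Distance: 13 steps

Solution:

┌───┬─┬─────┐
│   │ │     │
├─╴ │ │ ╶─┐ │
│   │ │↱ ↓│ │
│ ╷ │ │ ╷ └─┤
│ │ │ │↑│↳ ↓│
│ └─┤ │ ├─┐ │
│   │ │↑│ │↓│
│ ╷ ╵ │ ╵ │ │
│ │   │↑ A│↓│
│ └───┴───┘ │
│    B ← ← ↲│
└───────────┘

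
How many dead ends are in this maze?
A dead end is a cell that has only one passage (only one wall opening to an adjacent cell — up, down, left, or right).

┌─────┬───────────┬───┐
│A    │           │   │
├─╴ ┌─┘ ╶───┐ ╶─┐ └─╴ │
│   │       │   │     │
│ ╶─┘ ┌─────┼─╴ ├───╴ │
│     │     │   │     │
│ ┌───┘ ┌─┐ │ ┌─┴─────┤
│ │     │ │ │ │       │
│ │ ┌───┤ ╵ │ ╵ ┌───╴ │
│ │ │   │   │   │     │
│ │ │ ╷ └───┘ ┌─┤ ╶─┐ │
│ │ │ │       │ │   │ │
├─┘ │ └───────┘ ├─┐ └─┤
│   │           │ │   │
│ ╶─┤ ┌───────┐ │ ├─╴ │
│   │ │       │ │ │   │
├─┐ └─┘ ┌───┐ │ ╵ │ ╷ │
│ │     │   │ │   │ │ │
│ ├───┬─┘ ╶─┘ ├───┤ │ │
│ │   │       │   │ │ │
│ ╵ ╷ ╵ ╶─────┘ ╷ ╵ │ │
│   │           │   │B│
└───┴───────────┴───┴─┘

Checking each cell for number of passages:

Dead ends found at positions:
  (0, 0)
  (0, 2)
  (0, 9)
  (1, 5)
  (2, 8)
  (3, 4)
  (5, 0)
  (5, 7)
  (5, 10)
  (6, 8)
  (7, 2)
  (8, 0)
  (8, 5)
  (10, 10)
Total dead ends: 14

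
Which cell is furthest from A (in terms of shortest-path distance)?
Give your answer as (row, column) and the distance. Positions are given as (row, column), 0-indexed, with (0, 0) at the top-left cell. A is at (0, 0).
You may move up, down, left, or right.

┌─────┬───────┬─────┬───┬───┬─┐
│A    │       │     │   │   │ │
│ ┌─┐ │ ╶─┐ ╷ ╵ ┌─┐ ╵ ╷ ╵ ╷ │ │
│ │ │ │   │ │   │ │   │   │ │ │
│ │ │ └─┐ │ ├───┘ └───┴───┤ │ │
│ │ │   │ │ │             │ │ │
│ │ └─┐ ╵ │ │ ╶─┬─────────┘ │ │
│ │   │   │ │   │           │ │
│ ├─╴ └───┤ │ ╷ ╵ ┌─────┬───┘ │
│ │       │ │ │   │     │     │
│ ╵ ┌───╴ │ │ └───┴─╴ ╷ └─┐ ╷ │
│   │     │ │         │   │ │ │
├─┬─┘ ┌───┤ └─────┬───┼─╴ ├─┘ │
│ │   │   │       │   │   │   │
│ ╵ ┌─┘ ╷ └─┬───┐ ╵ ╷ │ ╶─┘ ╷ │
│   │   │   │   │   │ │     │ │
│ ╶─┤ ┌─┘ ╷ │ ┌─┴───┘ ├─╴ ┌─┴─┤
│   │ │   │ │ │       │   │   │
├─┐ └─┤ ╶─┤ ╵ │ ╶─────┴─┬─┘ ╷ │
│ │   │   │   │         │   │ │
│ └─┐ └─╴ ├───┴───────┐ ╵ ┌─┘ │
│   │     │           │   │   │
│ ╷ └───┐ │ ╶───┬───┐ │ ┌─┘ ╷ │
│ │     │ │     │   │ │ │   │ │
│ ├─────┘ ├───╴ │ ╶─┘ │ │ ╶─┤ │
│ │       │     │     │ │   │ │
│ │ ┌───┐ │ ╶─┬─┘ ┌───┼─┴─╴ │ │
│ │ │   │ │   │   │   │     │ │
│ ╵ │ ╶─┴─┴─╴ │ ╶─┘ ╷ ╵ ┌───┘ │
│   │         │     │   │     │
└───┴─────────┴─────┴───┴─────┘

Computing BFS distances from A to all cells:
Furthest cell: (13, 3)
Distance: 86 steps

Path from A to the furthest cell:

┌─────┬───────┬─────┬───┬───┬─┐
│A → ↓│↱ → ↓  │     │   │   │ │
│ ┌─┐ │ ╶─┐ ╷ ╵ ┌─┐ ╵ ╷ ╵ ╷ │ │
│ │ │↓│↑ ↰│↓│   │ │   │   │ │ │
│ │ │ └─┐ │ ├───┘ └───┴───┤ │ │
│ │ │↳ ↓│↑│↓│             │ │ │
│ │ └─┐ ╵ │ │ ╶─┬─────────┘ │ │
│ │   │↳ ↑│↓│   │           │ │
│ ├─╴ └───┤ │ ╷ ╵ ┌─────┬───┘ │
│ │       │↓│ │   │     │     │
│ ╵ ┌───╴ │ │ └───┴─╴ ╷ └─┐ ╷ │
│   │     │↓│         │   │ │ │
├─┬─┘ ┌───┤ └─────┬───┼─╴ ├─┘ │
│ │   │   │↳ → → ↓│↱ ↓│   │   │
│ ╵ ┌─┘ ╷ └─┬───┐ ╵ ╷ │ ╶─┘ ╷ │
│   │   │   │   │↳ ↑│↓│     │ │
│ ╶─┤ ┌─┘ ╷ │ ┌─┴───┘ ├─╴ ┌─┴─┤
│   │ │   │ │ │↓ ← ← ↲│   │↱ ↓│
├─┐ └─┤ ╶─┤ ╵ │ ╶─────┴─┬─┘ ╷ │
│ │   │   │   │↳ → → → ↓│↱ ↑│↓│
│ └─┐ └─╴ ├───┴───────┐ ╵ ┌─┘ │
│   │     │↓ ← ← ← ← ↰│↳ ↑│↓ ↲│
│ ╷ └───┐ │ ╶───┬───┐ │ ┌─┘ ╷ │
│ │     │ │↳ → ↓│   │↑│ │↓ ↲│ │
│ ├─────┘ ├───╴ │ ╶─┘ │ │ ╶─┤ │
│ │       │↓ ← ↲│↱ → ↑│ │↳ ↓│ │
│ │ ┌───┐ │ ╶─┬─┘ ┌───┼─┴─╴ │ │
│ │ │↱ B│ │↳ ↓│↱ ↑│↓ ↰│↓ ← ↲│ │
│ ╵ │ ╶─┴─┴─╴ │ ╶─┘ ╷ ╵ ┌───┘ │
│   │↑ ← ← ← ↲│↑ ← ↲│↑ ↲│     │
└───┴─────────┴─────┴───┴─────┘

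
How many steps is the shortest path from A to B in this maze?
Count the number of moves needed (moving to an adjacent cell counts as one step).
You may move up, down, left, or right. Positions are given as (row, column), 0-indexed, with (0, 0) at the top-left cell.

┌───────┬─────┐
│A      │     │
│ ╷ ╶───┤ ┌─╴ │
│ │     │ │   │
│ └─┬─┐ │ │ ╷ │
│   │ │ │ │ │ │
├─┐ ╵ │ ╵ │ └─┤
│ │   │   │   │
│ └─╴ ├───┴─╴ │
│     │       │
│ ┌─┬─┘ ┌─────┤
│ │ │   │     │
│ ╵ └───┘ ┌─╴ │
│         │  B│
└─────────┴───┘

Using BFS to find shortest path:
Start: (0, 0), End: (6, 6)
Path found:
(0,0) → (1,0) → (2,0) → (2,1) → (3,1) → (3,2) → (4,2) → (4,1) → (4,0) → (5,0) → (6,0) → (6,1) → (6,2) → (6,3) → (6,4) → (5,4) → (5,5) → (5,6) → (6,6)
Number of steps: 18

Solution:

┌───────┬─────┐
│A      │     │
│ ╷ ╶───┤ ┌─╴ │
│↓│     │ │   │
│ └─┬─┐ │ │ ╷ │
│↳ ↓│ │ │ │ │ │
├─┐ ╵ │ ╵ │ └─┤
│ │↳ ↓│   │   │
│ └─╴ ├───┴─╴ │
│↓ ← ↲│       │
│ ┌─┬─┘ ┌─────┤
│↓│ │   │↱ → ↓│
│ ╵ └───┘ ┌─╴ │
│↳ → → → ↑│  B│
└─────────┴───┘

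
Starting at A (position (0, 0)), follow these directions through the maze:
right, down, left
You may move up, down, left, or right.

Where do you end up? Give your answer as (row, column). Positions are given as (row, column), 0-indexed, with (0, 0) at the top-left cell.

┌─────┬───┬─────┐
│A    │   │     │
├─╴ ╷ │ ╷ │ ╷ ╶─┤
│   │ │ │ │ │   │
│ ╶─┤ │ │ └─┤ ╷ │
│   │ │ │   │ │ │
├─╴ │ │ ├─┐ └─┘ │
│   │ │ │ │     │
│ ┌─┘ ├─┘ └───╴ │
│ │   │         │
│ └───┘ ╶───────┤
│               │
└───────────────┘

Following directions step by step:
Start: (0, 0)
  right: (0, 0) → (0, 1)
  down: (0, 1) → (1, 1)
  left: (1, 1) → (1, 0)
Final position: (1, 0)

Path taken:

┌─────┬───┬─────┐
│A ↓  │   │     │
├─╴ ╷ │ ╷ │ ╷ ╶─┤
│B ↲│ │ │ │ │   │
│ ╶─┤ │ │ └─┤ ╷ │
│   │ │ │   │ │ │
├─╴ │ │ ├─┐ └─┘ │
│   │ │ │ │     │
│ ┌─┘ ├─┘ └───╴ │
│ │   │         │
│ └───┘ ╶───────┤
│               │
└───────────────┘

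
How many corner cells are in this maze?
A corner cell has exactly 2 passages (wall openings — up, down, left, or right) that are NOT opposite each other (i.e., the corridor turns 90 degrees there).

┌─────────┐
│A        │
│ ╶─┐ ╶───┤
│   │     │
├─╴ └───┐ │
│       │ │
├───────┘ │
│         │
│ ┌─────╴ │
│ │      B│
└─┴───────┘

Counting corner cells (2 non-opposite passages):
Total corners: 7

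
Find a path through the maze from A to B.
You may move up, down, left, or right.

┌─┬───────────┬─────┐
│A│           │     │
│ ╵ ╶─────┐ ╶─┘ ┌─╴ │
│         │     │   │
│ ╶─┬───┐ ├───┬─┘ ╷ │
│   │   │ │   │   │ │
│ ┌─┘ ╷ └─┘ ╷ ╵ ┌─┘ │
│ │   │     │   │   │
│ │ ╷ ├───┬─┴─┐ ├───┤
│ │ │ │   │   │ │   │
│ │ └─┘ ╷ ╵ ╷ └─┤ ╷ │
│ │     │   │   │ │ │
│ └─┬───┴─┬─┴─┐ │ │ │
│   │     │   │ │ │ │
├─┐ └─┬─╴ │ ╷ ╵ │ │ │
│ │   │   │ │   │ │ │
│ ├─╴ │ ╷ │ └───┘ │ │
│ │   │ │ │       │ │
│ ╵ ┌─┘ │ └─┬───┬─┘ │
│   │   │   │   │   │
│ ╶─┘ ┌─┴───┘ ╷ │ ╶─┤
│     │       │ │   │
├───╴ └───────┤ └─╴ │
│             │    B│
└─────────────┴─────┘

Finding the shortest path through the maze:
Path length: 64 steps
Directions: down → right → up → right → right → right → right → down → right → right → up → right → right → down → left → down → left → down → left → up → left → down → left → left → up → left → down → left → down → down → right → right → up → right → down → right → up → right → down → right → down → down → left → up → left → down → down → right → right → right → up → up → up → up → right → down → down → down → down → down → left → down → right → down

Solution:

┌─┬───────────┬─────┐
│A│↱ → → → ↓  │↱ → ↓│
│ ╵ ╶─────┐ ╶─┘ ┌─╴ │
│↳ ↑      │↳ → ↑│↓ ↲│
│ ╶─┬───┐ ├───┬─┘ ╷ │
│   │↓ ↰│ │↓ ↰│↓ ↲│ │
│ ┌─┘ ╷ └─┘ ╷ ╵ ┌─┘ │
│ │↓ ↲│↑ ← ↲│↑ ↲│   │
│ │ ╷ ├───┬─┴─┐ ├───┤
│ │↓│ │↱ ↓│↱ ↓│ │↱ ↓│
│ │ └─┘ ╷ ╵ ╷ └─┤ ╷ │
│ │↳ → ↑│↳ ↑│↳ ↓│↑│↓│
│ └─┬───┴─┬─┴─┐ │ │ │
│   │     │↓ ↰│↓│↑│↓│
├─┐ └─┬─╴ │ ╷ ╵ │ │ │
│ │   │   │↓│↑ ↲│↑│↓│
│ ├─╴ │ ╷ │ └───┘ │ │
│ │   │ │ │↳ → → ↑│↓│
│ ╵ ┌─┘ │ └─┬───┬─┘ │
│   │   │   │   │↓ ↲│
│ ╶─┘ ┌─┴───┘ ╷ │ ╶─┤
│     │       │ │↳ ↓│
├───╴ └───────┤ └─╴ │
│             │    B│
└─────────────┴─────┘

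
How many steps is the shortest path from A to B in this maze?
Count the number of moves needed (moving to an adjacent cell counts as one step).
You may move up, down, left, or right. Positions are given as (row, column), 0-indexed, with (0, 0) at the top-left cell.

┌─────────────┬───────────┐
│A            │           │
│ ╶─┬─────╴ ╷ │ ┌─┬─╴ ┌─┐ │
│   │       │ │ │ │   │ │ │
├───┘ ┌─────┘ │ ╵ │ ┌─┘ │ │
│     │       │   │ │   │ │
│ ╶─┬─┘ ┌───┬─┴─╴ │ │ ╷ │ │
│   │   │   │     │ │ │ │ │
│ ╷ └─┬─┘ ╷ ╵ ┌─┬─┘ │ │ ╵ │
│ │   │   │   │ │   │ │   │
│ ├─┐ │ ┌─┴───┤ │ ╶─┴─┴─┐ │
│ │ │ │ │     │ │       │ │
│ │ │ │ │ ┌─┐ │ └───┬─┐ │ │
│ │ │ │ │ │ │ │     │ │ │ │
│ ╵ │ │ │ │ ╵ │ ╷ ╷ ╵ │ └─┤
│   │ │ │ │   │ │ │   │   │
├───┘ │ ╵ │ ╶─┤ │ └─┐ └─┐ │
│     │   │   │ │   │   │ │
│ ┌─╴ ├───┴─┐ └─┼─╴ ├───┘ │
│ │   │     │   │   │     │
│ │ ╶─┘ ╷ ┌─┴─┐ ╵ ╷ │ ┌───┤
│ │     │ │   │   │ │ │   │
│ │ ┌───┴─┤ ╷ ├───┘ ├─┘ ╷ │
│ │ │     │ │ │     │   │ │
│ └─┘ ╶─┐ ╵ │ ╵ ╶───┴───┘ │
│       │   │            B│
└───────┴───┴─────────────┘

Using BFS to find shortest path:
Start: (0, 0), End: (12, 12)
Path found:
(0,0) → (0,1) → (0,2) → (0,3) → (0,4) → (0,5) → (1,5) → (1,4) → (1,3) → (1,2) → (2,2) → (2,1) → (2,0) → (3,0) → (3,1) → (4,1) → (4,2) → (5,2) → (6,2) → (7,2) → (8,2) → (8,1) → (8,0) → (9,0) → (10,0) → (11,0) → (12,0) → (12,1) → (12,2) → (11,2) → (11,3) → (11,4) → (12,4) → (12,5) → (11,5) → (10,5) → (10,6) → (11,6) → (12,6) → (12,7) → (12,8) → (12,9) → (12,10) → (12,11) → (12,12)
Number of steps: 44

Solution:

┌─────────────┬───────────┐
│A → → → → ↓  │           │
│ ╶─┬─────╴ ╷ │ ┌─┬─╴ ┌─┐ │
│   │↓ ← ← ↲│ │ │ │   │ │ │
├───┘ ┌─────┘ │ ╵ │ ┌─┘ │ │
│↓ ← ↲│       │   │ │   │ │
│ ╶─┬─┘ ┌───┬─┴─╴ │ │ ╷ │ │
│↳ ↓│   │   │     │ │ │ │ │
│ ╷ └─┬─┘ ╷ ╵ ┌─┬─┘ │ │ ╵ │
│ │↳ ↓│   │   │ │   │ │   │
│ ├─┐ │ ┌─┴───┤ │ ╶─┴─┴─┐ │
│ │ │↓│ │     │ │       │ │
│ │ │ │ │ ┌─┐ │ └───┬─┐ │ │
│ │ │↓│ │ │ │ │     │ │ │ │
│ ╵ │ │ │ │ ╵ │ ╷ ╷ ╵ │ └─┤
│   │↓│ │ │   │ │ │   │   │
├───┘ │ ╵ │ ╶─┤ │ └─┐ └─┐ │
│↓ ← ↲│   │   │ │   │   │ │
│ ┌─╴ ├───┴─┐ └─┼─╴ ├───┘ │
│↓│   │     │   │   │     │
│ │ ╶─┘ ╷ ┌─┴─┐ ╵ ╷ │ ┌───┤
│↓│     │ │↱ ↓│   │ │ │   │
│ │ ┌───┴─┤ ╷ ├───┘ ├─┘ ╷ │
│↓│ │↱ → ↓│↑│↓│     │   │ │
│ └─┘ ╶─┐ ╵ │ ╵ ╶───┴───┘ │
│↳ → ↑  │↳ ↑│↳ → → → → → B│
└───────┴───┴─────────────┘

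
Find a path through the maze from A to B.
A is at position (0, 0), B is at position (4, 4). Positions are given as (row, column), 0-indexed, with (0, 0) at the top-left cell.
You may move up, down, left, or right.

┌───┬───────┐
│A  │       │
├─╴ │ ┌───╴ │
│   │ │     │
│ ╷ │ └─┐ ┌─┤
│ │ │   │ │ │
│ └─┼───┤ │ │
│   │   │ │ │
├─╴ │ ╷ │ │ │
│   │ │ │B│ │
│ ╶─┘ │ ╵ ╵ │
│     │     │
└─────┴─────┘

Finding the shortest path from (0, 0) to (4, 4):
Path length: 18 steps
Directions: right → down → left → down → down → right → down → left → down → right → right → up → up → right → down → down → right → up

Solution:

┌───┬───────┐
│A ↓│       │
├─╴ │ ┌───╴ │
│↓ ↲│ │     │
│ ╷ │ └─┐ ┌─┤
│↓│ │   │ │ │
│ └─┼───┤ │ │
│↳ ↓│↱ ↓│ │ │
├─╴ │ ╷ │ │ │
│↓ ↲│↑│↓│B│ │
│ ╶─┘ │ ╵ ╵ │
│↳ → ↑│↳ ↑  │
└─────┴─────┘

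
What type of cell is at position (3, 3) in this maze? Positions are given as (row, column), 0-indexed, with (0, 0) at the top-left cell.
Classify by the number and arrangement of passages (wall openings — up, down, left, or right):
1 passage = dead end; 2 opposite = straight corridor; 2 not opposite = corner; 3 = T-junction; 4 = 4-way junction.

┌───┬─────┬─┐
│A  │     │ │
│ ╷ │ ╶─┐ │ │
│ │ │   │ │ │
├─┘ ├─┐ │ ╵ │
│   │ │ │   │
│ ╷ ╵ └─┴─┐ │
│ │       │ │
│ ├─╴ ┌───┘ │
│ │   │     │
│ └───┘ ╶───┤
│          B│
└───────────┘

Checking cell at (3, 3):
Number of passages: 2
Cell type: straight corridor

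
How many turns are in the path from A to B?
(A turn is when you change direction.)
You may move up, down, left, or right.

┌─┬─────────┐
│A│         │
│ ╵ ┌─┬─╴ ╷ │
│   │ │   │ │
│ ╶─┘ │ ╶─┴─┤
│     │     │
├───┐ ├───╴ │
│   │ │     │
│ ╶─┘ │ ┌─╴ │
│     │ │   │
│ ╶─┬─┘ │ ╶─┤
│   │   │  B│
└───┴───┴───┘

Directions: down, right, up, right, right, right, down, left, down, right, right, down, down, left, down, right
Number of turns: 11

Solution:

┌─┬─────────┐
│A│↱ → → ↓  │
│ ╵ ┌─┬─╴ ╷ │
│↳ ↑│ │↓ ↲│ │
│ ╶─┘ │ ╶─┴─┤
│     │↳ → ↓│
├───┐ ├───╴ │
│   │ │    ↓│
│ ╶─┘ │ ┌─╴ │
│     │ │↓ ↲│
│ ╶─┬─┘ │ ╶─┤
│   │   │↳ B│
└───┴───┴───┘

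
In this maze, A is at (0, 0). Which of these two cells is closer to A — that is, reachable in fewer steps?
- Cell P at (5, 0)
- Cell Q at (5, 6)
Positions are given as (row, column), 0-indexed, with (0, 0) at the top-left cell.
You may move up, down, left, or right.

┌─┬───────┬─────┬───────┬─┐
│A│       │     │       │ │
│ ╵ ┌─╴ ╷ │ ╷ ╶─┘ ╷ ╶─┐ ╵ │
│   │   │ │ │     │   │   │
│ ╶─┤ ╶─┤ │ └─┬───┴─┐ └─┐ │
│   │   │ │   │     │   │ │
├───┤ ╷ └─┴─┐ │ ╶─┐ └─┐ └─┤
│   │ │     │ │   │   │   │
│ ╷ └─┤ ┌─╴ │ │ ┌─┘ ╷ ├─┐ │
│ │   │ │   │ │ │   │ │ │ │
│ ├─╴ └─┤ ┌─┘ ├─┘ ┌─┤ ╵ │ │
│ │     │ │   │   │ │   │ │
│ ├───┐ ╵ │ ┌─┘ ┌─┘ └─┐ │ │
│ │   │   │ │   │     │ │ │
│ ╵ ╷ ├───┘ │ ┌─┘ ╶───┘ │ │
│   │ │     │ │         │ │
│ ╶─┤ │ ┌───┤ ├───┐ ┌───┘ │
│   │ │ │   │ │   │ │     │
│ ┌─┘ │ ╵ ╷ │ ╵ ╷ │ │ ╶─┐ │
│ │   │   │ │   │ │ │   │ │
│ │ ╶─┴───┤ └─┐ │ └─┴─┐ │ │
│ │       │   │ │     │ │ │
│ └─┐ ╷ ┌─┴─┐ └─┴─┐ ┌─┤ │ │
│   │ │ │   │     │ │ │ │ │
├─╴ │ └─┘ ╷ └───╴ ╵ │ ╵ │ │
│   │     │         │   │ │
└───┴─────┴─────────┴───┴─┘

Shortest path A → P at (5, 0): 25 steps
Shortest path A → Q at (5, 6): 63 steps

P is closer (25 steps vs 63 steps).

Path to P:

┌─┬───────┬─────┬───────┬─┐
│A│↱ → ↓  │     │       │ │
│ ╵ ┌─╴ ╷ │ ╷ ╶─┘ ╷ ╶─┐ ╵ │
│↳ ↑│↓ ↲│ │ │     │   │   │
│ ╶─┤ ╶─┤ │ └─┬───┴─┐ └─┐ │
│   │↳ ↓│ │   │     │   │ │
├───┤ ╷ └─┴─┐ │ ╶─┐ └─┐ └─┤
│↓ ↰│ │↳ → ↓│ │   │   │   │
│ ╷ └─┤ ┌─╴ │ │ ┌─┘ ╷ ├─┐ │
│↓│↑ ↰│ │↓ ↲│ │ │   │ │ │ │
│ ├─╴ └─┤ ┌─┘ ├─┘ ┌─┤ ╵ │ │
│P│  ↑ ↰│↓│   │   │ │   │ │
│ ├───┐ ╵ │ ┌─┘ ┌─┘ └─┐ │ │
│ │   │↑ ↲│ │   │     │ │ │
│ ╵ ╷ ├───┘ │ ┌─┘ ╶───┘ │ │
│   │ │     │ │         │ │
│ ╶─┤ │ ┌───┤ ├───┐ ┌───┘ │
│   │ │ │   │ │   │ │     │
│ ┌─┘ │ ╵ ╷ │ ╵ ╷ │ │ ╶─┐ │
│ │   │   │ │   │ │ │   │ │
│ │ ╶─┴───┤ └─┐ │ └─┴─┐ │ │
│ │       │   │ │     │ │ │
│ └─┐ ╷ ┌─┴─┐ └─┴─┐ ┌─┤ │ │
│   │ │ │   │     │ │ │ │ │
├─╴ │ └─┘ ╷ └───╴ ╵ │ ╵ │ │
│   │     │         │   │ │
└───┴─────┴─────────┴───┴─┘

Path to Q:

┌─┬───────┬─────┬───────┬─┐
│A│↱ → ↓  │     │       │ │
│ ╵ ┌─╴ ╷ │ ╷ ╶─┘ ╷ ╶─┐ ╵ │
│↳ ↑│↓ ↲│ │ │     │   │   │
│ ╶─┤ ╶─┤ │ └─┬───┴─┐ └─┐ │
│   │↳ ↓│ │   │     │   │ │
├───┤ ╷ └─┴─┐ │ ╶─┐ └─┐ └─┤
│↓ ↰│ │↳ → ↓│ │   │   │   │
│ ╷ └─┤ ┌─╴ │ │ ┌─┘ ╷ ├─┐ │
│↓│↑ ↰│ │↓ ↲│ │ │   │ │ │ │
│ ├─╴ └─┤ ┌─┘ ├─┘ ┌─┤ ╵ │ │
│↓│  ↑ ↰│↓│↱ Q│   │ │   │ │
│ ├───┐ ╵ │ ┌─┘ ┌─┘ └─┐ │ │
│↓│↱ ↓│↑ ↲│↑│   │     │ │ │
│ ╵ ╷ ├───┘ │ ┌─┘ ╶───┘ │ │
│↳ ↑│↓│↱ → ↑│ │         │ │
│ ╶─┤ │ ┌───┤ ├───┐ ┌───┘ │
│   │↓│↑│↓ ↰│ │   │ │     │
│ ┌─┘ │ ╵ ╷ │ ╵ ╷ │ │ ╶─┐ │
│ │↓ ↲│↑ ↲│↑│   │ │ │   │ │
│ │ ╶─┴───┤ └─┐ │ └─┴─┐ │ │
│ │↳ ↓    │↑ ↰│ │     │ │ │
│ └─┐ ╷ ┌─┴─┐ └─┴─┐ ┌─┤ │ │
│   │↓│ │↱ ↓│↑ ← ↰│ │ │ │ │
├─╴ │ └─┘ ╷ └───╴ ╵ │ ╵ │ │
│   │↳ → ↑│↳ → → ↑  │   │ │
└───┴─────┴─────────┴───┴─┘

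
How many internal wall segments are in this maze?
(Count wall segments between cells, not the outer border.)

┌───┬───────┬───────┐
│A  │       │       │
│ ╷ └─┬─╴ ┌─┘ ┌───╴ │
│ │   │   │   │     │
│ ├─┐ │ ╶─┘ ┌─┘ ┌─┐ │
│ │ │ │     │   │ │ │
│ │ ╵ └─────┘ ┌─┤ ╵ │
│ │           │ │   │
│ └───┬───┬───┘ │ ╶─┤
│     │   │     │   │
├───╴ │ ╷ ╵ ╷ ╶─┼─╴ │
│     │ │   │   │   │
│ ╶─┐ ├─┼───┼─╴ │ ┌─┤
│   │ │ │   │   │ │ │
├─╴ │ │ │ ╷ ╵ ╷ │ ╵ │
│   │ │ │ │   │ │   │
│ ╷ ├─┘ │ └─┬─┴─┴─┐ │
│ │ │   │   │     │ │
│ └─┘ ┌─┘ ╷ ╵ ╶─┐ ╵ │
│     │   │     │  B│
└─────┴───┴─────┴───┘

Counting internal wall segments:
Total internal walls: 81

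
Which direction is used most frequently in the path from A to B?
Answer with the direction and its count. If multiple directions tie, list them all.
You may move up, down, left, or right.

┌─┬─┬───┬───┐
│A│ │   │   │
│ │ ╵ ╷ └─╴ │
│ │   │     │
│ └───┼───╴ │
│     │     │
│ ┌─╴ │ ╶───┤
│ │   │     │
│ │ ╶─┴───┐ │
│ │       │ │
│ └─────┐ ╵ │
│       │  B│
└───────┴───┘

Directions: down, down, right, right, down, left, down, right, right, right, down, right
Counts: {'down': 5, 'right': 6, 'left': 1}
Most common: right (6 times)

Solution:

┌─┬─┬───┬───┐
│A│ │   │   │
│ │ ╵ ╷ └─╴ │
│↓│   │     │
│ └───┼───╴ │
│↳ → ↓│     │
│ ┌─╴ │ ╶───┤
│ │↓ ↲│     │
│ │ ╶─┴───┐ │
│ │↳ → → ↓│ │
│ └─────┐ ╵ │
│       │↳ B│
└───────┴───┘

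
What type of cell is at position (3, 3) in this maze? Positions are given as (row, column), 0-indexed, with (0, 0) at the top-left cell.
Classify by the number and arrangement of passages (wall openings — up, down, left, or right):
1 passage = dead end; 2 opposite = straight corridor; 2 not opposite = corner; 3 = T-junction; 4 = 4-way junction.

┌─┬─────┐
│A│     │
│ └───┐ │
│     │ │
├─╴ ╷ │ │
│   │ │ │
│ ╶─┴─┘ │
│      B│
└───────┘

Checking cell at (3, 3):
Number of passages: 2
Cell type: corner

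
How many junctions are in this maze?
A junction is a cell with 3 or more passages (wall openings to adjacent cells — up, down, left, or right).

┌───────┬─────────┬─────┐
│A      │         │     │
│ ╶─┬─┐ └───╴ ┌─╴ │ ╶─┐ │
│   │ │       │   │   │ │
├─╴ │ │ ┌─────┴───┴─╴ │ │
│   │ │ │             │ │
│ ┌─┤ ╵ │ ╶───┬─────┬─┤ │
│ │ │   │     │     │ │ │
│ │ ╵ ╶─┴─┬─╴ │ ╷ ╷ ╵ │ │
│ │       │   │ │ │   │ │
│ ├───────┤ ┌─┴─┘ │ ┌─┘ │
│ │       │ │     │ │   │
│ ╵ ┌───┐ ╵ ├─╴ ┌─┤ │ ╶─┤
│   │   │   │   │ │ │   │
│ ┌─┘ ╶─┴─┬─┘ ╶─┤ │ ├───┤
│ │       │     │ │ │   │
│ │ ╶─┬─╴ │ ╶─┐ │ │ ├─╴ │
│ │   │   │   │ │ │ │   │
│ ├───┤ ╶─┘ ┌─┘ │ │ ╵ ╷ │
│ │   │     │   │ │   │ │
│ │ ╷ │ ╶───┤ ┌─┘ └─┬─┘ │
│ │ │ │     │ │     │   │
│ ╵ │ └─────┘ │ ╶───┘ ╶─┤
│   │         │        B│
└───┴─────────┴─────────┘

Checking each cell for number of passages:

Junctions found (3+ passages):
  (0, 6): 3 passages
  (1, 3): 3 passages
  (3, 2): 3 passages
  (3, 8): 3 passages
  (4, 2): 3 passages
  (4, 9): 3 passages
  (5, 7): 3 passages
  (6, 0): 3 passages
  (7, 2): 3 passages
  (7, 6): 3 passages
  (8, 5): 3 passages
  (8, 11): 3 passages
  (9, 3): 3 passages
  (10, 8): 3 passages
  (11, 10): 3 passages
Total junctions: 15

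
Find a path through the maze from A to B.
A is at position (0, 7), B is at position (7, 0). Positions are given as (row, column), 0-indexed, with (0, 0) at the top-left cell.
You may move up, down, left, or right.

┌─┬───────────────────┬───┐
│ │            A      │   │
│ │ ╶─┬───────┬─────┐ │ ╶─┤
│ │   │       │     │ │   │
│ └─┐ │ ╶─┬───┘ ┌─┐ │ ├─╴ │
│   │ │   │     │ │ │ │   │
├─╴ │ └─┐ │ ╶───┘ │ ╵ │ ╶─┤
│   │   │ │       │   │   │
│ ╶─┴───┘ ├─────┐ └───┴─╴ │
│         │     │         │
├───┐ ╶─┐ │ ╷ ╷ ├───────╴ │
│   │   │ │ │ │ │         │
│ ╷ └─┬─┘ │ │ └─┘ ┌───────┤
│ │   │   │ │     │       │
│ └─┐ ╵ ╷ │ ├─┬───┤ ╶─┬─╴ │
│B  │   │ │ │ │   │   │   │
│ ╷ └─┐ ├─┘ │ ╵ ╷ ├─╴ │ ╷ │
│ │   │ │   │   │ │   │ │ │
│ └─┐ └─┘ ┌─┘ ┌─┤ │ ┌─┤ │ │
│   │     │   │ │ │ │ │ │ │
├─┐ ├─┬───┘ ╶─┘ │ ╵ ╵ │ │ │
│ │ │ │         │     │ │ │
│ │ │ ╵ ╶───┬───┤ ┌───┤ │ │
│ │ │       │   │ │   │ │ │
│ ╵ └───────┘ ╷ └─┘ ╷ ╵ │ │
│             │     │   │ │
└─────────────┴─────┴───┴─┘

Finding the shortest path from (0, 7) to (7, 0):
Path length: 46 steps
Directions: right → right → right → down → down → down → left → up → up → left → left → down → left → left → down → right → right → right → down → right → right → right → right → down → left → left → left → left → down → left → left → up → up → left → down → down → down → down → left → down → left → left → up → left → up → left

Solution:

┌─┬───────────────────┬───┐
│ │            A → → ↓│   │
│ │ ╶─┬───────┬─────┐ │ ╶─┤
│ │   │       │↓ ← ↰│↓│   │
│ └─┐ │ ╶─┬───┘ ┌─┐ │ ├─╴ │
│   │ │   │↓ ← ↲│ │↑│↓│   │
├─╴ │ └─┐ │ ╶───┘ │ ╵ │ ╶─┤
│   │   │ │↳ → → ↓│↑ ↲│   │
│ ╶─┴───┘ ├─────┐ └───┴─╴ │
│         │↓ ↰  │↳ → → → ↓│
├───┐ ╶─┐ │ ╷ ╷ ├───────╴ │
│   │   │ │↓│↑│ │↓ ← ← ← ↲│
│ ╷ └─┬─┘ │ │ └─┘ ┌───────┤
│ │   │   │↓│↑ ← ↲│       │
│ └─┐ ╵ ╷ │ ├─┬───┤ ╶─┬─╴ │
│B ↰│   │ │↓│ │   │   │   │
│ ╷ └─┐ ├─┘ │ ╵ ╷ ├─╴ │ ╷ │
│ │↑ ↰│ │↓ ↲│   │ │   │ │ │
│ └─┐ └─┘ ┌─┘ ┌─┤ │ ┌─┤ │ │
│   │↑ ← ↲│   │ │ │ │ │ │ │
├─┐ ├─┬───┘ ╶─┘ │ ╵ ╵ │ │ │
│ │ │ │         │     │ │ │
│ │ │ ╵ ╶───┬───┤ ┌───┤ │ │
│ │ │       │   │ │   │ │ │
│ ╵ └───────┘ ╷ └─┘ ╷ ╵ │ │
│             │     │   │ │
└─────────────┴─────┴───┴─┘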